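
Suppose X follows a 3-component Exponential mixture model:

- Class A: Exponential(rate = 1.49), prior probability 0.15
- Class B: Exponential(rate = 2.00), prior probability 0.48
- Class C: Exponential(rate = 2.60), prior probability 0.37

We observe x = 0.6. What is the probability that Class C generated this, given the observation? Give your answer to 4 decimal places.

0.3469

P(component k | x) = π_k·f_k(x) / marginal(x), where marginal(x) = Σ_j π_j·f_j(x).
Evaluate each component's likelihood at the observed value:
  L_A = 0.609434
  L_B = 0.602388
  L_C = 0.546354
Weight by the priors:
  π_A·L_A = 0.15 × 0.609434 = 0.0914152
  π_B·L_B = 0.48 × 0.602388 = 0.289146
  π_C·L_C = 0.37 × 0.546354 = 0.202151
Marginal: 0.0914152 + 0.289146 + 0.202151 = 0.582713
P(Class C | the observation) ≈ 0.3469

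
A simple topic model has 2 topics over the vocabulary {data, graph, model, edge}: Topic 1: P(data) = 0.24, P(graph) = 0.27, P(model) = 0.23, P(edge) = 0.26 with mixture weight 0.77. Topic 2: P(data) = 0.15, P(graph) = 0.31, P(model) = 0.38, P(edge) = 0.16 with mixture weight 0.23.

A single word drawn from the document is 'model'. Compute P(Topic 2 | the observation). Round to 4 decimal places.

By Bayes' theorem, P(k | x) = w_k f_k(x) / Σ_j w_j f_j(x).
Component likelihoods at x = 'model':
  L_1 = P(model | comp) = 0.23
  L_2 = P(model | comp) = 0.38
Weight by the priors:
  w_1·L_1 = 0.77 × 0.23 = 0.1771
  w_2·L_2 = 0.23 × 0.38 = 0.0874
Sum: 0.1771 + 0.0874 = 0.2645
P(Topic 2 | 'model') ≈ 0.3304

0.3304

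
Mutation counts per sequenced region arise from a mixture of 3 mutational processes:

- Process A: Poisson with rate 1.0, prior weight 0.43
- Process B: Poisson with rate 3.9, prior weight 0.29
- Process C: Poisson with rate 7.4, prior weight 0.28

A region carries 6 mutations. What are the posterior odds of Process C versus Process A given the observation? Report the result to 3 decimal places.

177.662

Posterior odds = (π_i f_i(x)) / (π_j f_j(x)); the normalising sum cancels.
Evaluate each component's likelihood at the observed value:
  L_A = e^(−1.0)·1.0^6/6! = 0.000510944
  L_B = e^(−3.9)·3.9^6/6! = 0.0989251
  L_C = e^(−7.4)·7.4^6/6! = 0.139405
0.0390334 / 0.000219706 ≈ 177.662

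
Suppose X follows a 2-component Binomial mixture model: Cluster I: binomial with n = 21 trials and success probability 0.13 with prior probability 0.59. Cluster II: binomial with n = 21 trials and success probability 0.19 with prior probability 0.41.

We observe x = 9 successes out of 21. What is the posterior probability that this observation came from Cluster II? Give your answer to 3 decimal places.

P(component k | x) = P(Z=k)·f_k(x) / marginal(x), where marginal(x) = Σ_j P(Z=j)·f_j(x).
Binomial probabilities:
  L_I = 0.000586091
  L_II = 0.00756566
Weight by the priors:
  P(Z=I)·L_I = 0.59 × 0.000586091 = 0.000345794
  P(Z=II)·L_II = 0.41 × 0.00756566 = 0.00310192
Evidence: 0.000345794 + 0.00310192 = 0.00344771
P(Cluster II | x) ≈ 0.900

0.900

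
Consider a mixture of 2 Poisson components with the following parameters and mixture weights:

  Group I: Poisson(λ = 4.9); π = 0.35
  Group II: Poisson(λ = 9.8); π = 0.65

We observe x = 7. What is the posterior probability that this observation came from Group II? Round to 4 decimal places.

0.6390

By Bayes' theorem, P(k | x) = π_k f_k(x) / Σ_j π_j f_j(x).
Evaluate each component's likelihood at the observed value:
  L_I = 0.100207
  L_II = 0.0955138
Unnormalised posteriors:
  π_I·L_I = 0.35 × 0.100207 = 0.0350725
  π_II·L_II = 0.65 × 0.0955138 = 0.062084
Denominator: 0.0350725 + 0.062084 = 0.0971565
P(Group II | 7) ≈ 0.6390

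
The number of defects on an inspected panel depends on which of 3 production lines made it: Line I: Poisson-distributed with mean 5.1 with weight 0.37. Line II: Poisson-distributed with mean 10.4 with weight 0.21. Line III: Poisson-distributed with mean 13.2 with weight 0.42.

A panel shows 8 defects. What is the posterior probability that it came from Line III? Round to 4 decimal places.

P(component k | x) = P(Z=k)·f_k(x) / marginal(x), where marginal(x) = Σ_j P(Z=j)·f_j(x).
Poisson probabilities:
  f_I = 0.0692052
  f_II = 0.103296
  f_III = 0.0423042
Prior × likelihood for each component:
  P(Z=I)·f_I = 0.37 × 0.0692052 = 0.0256059
  P(Z=II)·f_II = 0.21 × 0.103296 = 0.0216922
  P(Z=III)·f_III = 0.42 × 0.0423042 = 0.0177678
Denominator: 0.0256059 + 0.0216922 + 0.0177678 = 0.0650659
So the posterior for Line III is 0.0177678 / 0.0650659 ≈ 0.2731.

0.2731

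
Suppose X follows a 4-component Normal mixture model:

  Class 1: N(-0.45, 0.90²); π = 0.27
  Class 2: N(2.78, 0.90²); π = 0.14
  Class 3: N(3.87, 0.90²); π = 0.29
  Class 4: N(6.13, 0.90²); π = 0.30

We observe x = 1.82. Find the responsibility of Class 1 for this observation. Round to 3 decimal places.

P(component k | x) = π_k·f_k(x) / marginal(x), where marginal(x) = Σ_j π_j·f_j(x).
Normal densities:
  p_1 = 0.0184189
  p_2 = 0.250959
  p_3 = 0.0331168
  p_4 = 4.64227e-06
Unnormalised posteriors:
  π_1·p_1 = 0.27 × 0.0184189 = 0.00497309
  π_2·p_2 = 0.14 × 0.250959 = 0.0351342
  π_3·p_3 = 0.29 × 0.0331168 = 0.00960388
  π_4·p_4 = 0.30 × 4.64227e-06 = 1.39268e-06
Denominator: 0.00497309 + 0.0351342 + 0.00960388 + 1.39268e-06 = 0.0497126
Responsibility of Class 1: 0.00497309 / 0.0497126 ≈ 0.100

0.100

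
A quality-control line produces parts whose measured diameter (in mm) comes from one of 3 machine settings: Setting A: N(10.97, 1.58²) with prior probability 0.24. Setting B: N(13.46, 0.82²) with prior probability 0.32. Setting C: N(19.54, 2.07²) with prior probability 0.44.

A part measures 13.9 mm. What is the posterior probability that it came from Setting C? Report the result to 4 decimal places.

Apply Bayes' rule: the posterior for each component is proportional to its prior times its likelihood at x.
Evaluate each component's likelihood at the observed value:
  p_A = (1/(1.58·√(2π)))·exp(−(13.9−10.97)²/(2·1.58²)) = 0.252495·exp(-1.71946) = 0.0452379
  p_B = (1/(0.82·√(2π)))·exp(−(13.9−13.46)²/(2·0.82²)) = 0.486515·exp(-0.14396) = 0.421283
  p_C = (1/(2.07·√(2π)))·exp(−(13.9−19.54)²/(2·2.07²)) = 0.192726·exp(-3.71183) = 0.00470885
Multiply by the mixture weights:
  P(Z=A)·p_A = 0.24 × 0.0452379 = 0.0108571
  P(Z=B)·p_B = 0.32 × 0.421283 = 0.134811
  P(Z=C)·p_C = 0.44 × 0.00470885 = 0.00207189
Marginal: 0.0108571 + 0.134811 + 0.00207189 = 0.14774
P(Setting C | 13.9 mm) = 0.00207189 / 0.14774 ≈ 0.0140

0.0140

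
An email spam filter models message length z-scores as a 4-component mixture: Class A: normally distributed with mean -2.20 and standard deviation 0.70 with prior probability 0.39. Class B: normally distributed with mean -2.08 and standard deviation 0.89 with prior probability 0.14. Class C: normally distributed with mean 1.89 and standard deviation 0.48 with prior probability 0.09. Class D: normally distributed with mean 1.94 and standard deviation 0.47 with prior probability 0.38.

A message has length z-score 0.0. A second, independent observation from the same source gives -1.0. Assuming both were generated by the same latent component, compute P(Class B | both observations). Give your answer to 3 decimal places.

0.808

Apply Bayes' rule: the posterior for each component is proportional to its prior times its likelihood at x.
Since both observations come from the same component, the likelihood for component k is f_k(x₁)·f_k(x₂).
  f_A = [(1/(0.70·√(2π)))·exp(−(0.0−-2.20)²/(2·0.70²)) = 0.569918·exp(-4.93878) = 0.00408253] × [0.131119] = 0.000535296
  f_B = [(1/(0.89·√(2π)))·exp(−(0.0−-2.08)²/(2·0.89²)) = 0.448250·exp(-2.73097) = 0.0292062] × [0.214665] = 0.00626956
  f_C = [(1/(0.48·√(2π)))·exp(−(0.0−1.89)²/(2·0.48²)) = 0.831130·exp(-7.75195) = 0.000357304] × [1.11683e-08] = 3.99048e-12
  f_D = [(1/(0.47·√(2π)))·exp(−(0.0−1.94)²/(2·0.47²)) = 0.848813·exp(-8.51879) = 0.000169492] × [2.70429e-09] = 4.58357e-13
Prior × likelihood for each component:
  w_A·f_A = 0.39 × 0.000535296 = 0.000208765
  w_B·f_B = 0.14 × 0.00626956 = 0.000877739
  w_C·f_C = 0.09 × 3.99048e-12 = 3.59143e-13
  w_D·f_D = 0.38 × 4.58357e-13 = 1.74176e-13
Marginal: 0.000208765 + 0.000877739 + 3.59143e-13 + 1.74176e-13 = 0.0010865
Responsibility of Class B: 0.000877739 / 0.0010865 ≈ 0.808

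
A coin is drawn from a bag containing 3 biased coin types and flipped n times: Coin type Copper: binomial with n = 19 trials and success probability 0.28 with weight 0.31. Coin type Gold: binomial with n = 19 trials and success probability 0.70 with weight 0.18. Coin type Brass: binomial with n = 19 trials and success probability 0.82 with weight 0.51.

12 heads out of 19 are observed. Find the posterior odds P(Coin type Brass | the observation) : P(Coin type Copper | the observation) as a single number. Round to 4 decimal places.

Posterior odds = (w_i f_i(x)) / (w_j f_j(x)); the normalising sum cancels.
Binomial probabilities:
  p_Copper = 0.00117368
  p_Gold = 0.152529
  p_Brass = 0.0285102
0.0145402 / 0.000363842 ≈ 39.9630

39.9630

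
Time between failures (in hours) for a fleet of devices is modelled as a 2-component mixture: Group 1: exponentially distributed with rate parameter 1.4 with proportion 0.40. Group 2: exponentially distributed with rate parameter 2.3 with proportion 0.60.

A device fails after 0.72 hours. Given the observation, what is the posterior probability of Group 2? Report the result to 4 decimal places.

P(component k | x) = π_k·f_k(x) / marginal(x), where marginal(x) = Σ_j π_j·f_j(x).
Exponential densities:
  f_1 = 1.4·e^(−1.4·0.72) = 1.4·e^(−1.0080) = 0.510927
  f_2 = 2.3·e^(−2.3·0.72) = 2.3·e^(−1.6560) = 0.439072
Weight by the priors:
  π_1·f_1 = 0.40 × 0.510927 = 0.204371
  π_2·f_2 = 0.60 × 0.439072 = 0.263443
Sum: 0.204371 + 0.263443 = 0.467814
So the posterior for Group 2 is 0.263443 / 0.467814 ≈ 0.5631.

0.5631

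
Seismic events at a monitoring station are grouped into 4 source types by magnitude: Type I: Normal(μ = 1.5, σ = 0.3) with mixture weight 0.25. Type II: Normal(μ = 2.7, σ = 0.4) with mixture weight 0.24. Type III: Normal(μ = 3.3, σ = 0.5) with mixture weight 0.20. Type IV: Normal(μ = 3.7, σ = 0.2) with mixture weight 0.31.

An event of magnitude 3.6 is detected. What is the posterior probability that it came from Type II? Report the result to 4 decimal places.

By Bayes' theorem, P(k | x) = P(Z=k) f_k(x) / Σ_j P(Z=j) f_j(x).
Evaluate each component's likelihood at the observed value:
  p_I = (1/(0.3·√(2π)))·exp(−(3.6−1.5)²/(2·0.3²)) = 1.329808·exp(-24.50000) = 3.04491e-11
  p_II = (1/(0.4·√(2π)))·exp(−(3.6−2.7)²/(2·0.4²)) = 0.997356·exp(-2.53125) = 0.0793491
  p_III = (1/(0.5·√(2π)))·exp(−(3.6−3.3)²/(2·0.5²)) = 0.797885·exp(-0.18000) = 0.666449
  p_IV = (1/(0.2·√(2π)))·exp(−(3.6−3.7)²/(2·0.2²)) = 1.994711·exp(-0.12500) = 1.76033
Prior × likelihood for each component:
  P(Z=I)·p_I = 0.25 × 3.04491e-11 = 7.61227e-12
  P(Z=II)·p_II = 0.24 × 0.0793491 = 0.0190438
  P(Z=III)·p_III = 0.20 × 0.666449 = 0.13329
  P(Z=IV)·p_IV = 0.31 × 1.76033 = 0.545701
Marginal: 7.61227e-12 + 0.0190438 + 0.13329 + 0.545701 = 0.698035
Responsibility of Type II: 0.0190438 / 0.698035 ≈ 0.0273

0.0273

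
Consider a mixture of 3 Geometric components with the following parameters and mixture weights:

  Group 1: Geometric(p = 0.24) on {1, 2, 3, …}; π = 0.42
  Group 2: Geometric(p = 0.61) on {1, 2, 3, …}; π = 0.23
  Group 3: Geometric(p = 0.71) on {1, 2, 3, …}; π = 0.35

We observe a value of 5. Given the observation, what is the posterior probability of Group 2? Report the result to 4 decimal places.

The responsibility of component k is π_k f_k(x) divided by Σ_j π_j f_j(x).
Evaluate each component's likelihood at the observed value:
  p_1 = 0.24·(1−0.24)^4 = 0.24·0.333622 = 0.0800692
  p_2 = 0.61·(1−0.61)^4 = 0.61·0.0231344 = 0.014112
  p_3 = 0.71·(1−0.71)^4 = 0.71·0.00707281 = 0.0050217
Unnormalised posteriors:
  π_1·p_1 = 0.42 × 0.0800692 = 0.0336291
  π_2·p_2 = 0.23 × 0.014112 = 0.00324576
  π_3·p_3 = 0.35 × 0.0050217 = 0.00175759
Normaliser: 0.0336291 + 0.00324576 + 0.00175759 = 0.0386324
P(Group 2 | the observation) ≈ 0.0840

0.0840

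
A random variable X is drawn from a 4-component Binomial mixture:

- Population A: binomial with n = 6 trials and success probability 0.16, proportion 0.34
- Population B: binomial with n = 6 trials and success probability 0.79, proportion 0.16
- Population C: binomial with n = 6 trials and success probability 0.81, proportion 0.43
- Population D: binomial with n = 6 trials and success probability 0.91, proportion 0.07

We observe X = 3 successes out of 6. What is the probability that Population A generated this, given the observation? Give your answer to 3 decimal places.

0.261

P(component k | x) = P(Z=k)·f_k(x) / marginal(x), where marginal(x) = Σ_j P(Z=j)·f_j(x).
Binomial probabilities:
  p_A = 0.0485543
  p_B = 0.0913207
  p_C = 0.0729031
  p_D = 0.0109871
Multiply by the mixture weights:
  P(Z=A)·p_A = 0.34 × 0.0485543 = 0.0165085
  P(Z=B)·p_B = 0.16 × 0.0913207 = 0.0146113
  P(Z=C)·p_C = 0.43 × 0.0729031 = 0.0313483
  P(Z=D)·p_D = 0.07 × 0.0109871 = 0.000769095
Sum: 0.0165085 + 0.0146113 + 0.0313483 + 0.000769095 = 0.0632372
P(Population A | 3 successes out of 6) = 0.0165085 / 0.0632372 ≈ 0.261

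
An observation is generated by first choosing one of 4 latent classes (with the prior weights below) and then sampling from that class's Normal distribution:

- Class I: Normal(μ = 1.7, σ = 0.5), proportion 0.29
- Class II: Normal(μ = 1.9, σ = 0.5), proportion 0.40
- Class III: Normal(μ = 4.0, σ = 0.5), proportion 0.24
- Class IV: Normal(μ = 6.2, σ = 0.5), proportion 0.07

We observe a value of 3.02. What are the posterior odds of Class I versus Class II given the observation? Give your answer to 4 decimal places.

0.2732

The posterior odds equal the prior odds times the likelihood ratio: (π_i/π_j)·(f_i(x)/f_j(x)).
Component likelihoods at x = 3.02:
  f_I = 0.0244631
  f_II = 0.0649205
  f_III = 0.116882
  f_IV = 1.31347e-09
Posterior odds = (π_I·f_I) / (π_II·f_II) = (0.29·0.0244631) / (0.40·0.0649205) = 0.00709429 / 0.0259682 ≈ 0.2732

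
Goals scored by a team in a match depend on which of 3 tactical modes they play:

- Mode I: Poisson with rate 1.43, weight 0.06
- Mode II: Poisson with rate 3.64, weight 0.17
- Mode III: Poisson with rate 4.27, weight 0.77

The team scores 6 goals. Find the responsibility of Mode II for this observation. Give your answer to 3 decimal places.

0.137

P(component k | x) = π_k·f_k(x) / marginal(x), where marginal(x) = Σ_j π_j·f_j(x).
Evaluate each component's likelihood at the observed value:
  f_I = e^(−1.43)·1.43^6/6! = 0.00284212
  f_II = e^(−3.64)·3.64^6/6! = 0.0848094
  f_III = e^(−4.27)·4.27^6/6! = 0.117706
Unnormalised posteriors:
  π_I·f_I = 0.06 × 0.00284212 = 0.000170527
  π_II·f_II = 0.17 × 0.0848094 = 0.0144176
  π_III·f_III = 0.77 × 0.117706 = 0.0906334
Evidence: 0.000170527 + 0.0144176 + 0.0906334 = 0.105221
P(Mode II | x) ≈ 0.137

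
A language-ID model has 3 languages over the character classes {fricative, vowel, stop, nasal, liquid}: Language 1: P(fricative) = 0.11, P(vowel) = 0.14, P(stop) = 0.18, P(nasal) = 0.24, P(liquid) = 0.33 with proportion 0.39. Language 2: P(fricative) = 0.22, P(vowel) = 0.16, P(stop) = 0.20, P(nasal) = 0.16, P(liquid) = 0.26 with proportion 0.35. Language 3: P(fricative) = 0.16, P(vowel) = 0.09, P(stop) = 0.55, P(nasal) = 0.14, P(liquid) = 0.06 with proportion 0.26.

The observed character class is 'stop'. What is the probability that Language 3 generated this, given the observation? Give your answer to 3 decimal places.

0.505

P(component k | x) = w_k·f_k(x) / marginal(x), where marginal(x) = Σ_j w_j·f_j(x).
Component likelihoods at x = 'stop':
  f_1 = 0.18
  f_2 = 0.2
  f_3 = 0.55
Weight by the priors:
  w_1·f_1 = 0.39 × 0.18 = 0.0702
  w_2·f_2 = 0.35 × 0.2 = 0.07
  w_3·f_3 = 0.26 × 0.55 = 0.143
Evidence: 0.0702 + 0.07 + 0.143 = 0.2832
P(Language 3 | the observation) ≈ 0.505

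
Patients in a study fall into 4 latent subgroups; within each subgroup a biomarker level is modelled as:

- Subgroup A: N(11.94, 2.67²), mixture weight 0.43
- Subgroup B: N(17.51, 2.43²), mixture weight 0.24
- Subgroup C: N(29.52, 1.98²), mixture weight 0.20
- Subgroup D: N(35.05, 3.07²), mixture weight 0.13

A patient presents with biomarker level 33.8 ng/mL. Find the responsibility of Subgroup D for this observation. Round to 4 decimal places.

0.7996

P(component k | x) = P(Z=k)·f_k(x) / marginal(x), where marginal(x) = Σ_j P(Z=j)·f_j(x).
Component likelihoods at x = 33.8 ng/mL:
  f_A = 4.15654e-16
  f_B = 2.86276e-11
  f_C = 0.0194808
  f_D = 0.119611
Prior × likelihood for each component:
  P(Z=A)·f_A = 0.43 × 4.15654e-16 = 1.78731e-16
  P(Z=B)·f_B = 0.24 × 2.86276e-11 = 6.87061e-12
  P(Z=C)·f_C = 0.20 × 0.0194808 = 0.00389615
  P(Z=D)·f_D = 0.13 × 0.119611 = 0.0155495
Sum: 1.78731e-16 + 6.87061e-12 + 0.00389615 + 0.0155495 = 0.0194456
P(Subgroup D | the observation) ≈ 0.7996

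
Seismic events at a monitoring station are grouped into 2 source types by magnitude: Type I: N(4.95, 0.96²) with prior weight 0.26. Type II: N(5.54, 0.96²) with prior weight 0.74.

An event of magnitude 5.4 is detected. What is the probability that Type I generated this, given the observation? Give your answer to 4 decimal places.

Posterior ∝ prior × likelihood, so P(k | x) ∝ P(Z=k) f_k(x); normalise over all components.
Evaluate each component's likelihood at the observed value:
  f_I = (1/(0.96·√(2π)))·exp(−(5.4−4.95)²/(2·0.96²)) = 0.415565·exp(-0.10986) = 0.372328
  f_II = (1/(0.96·√(2π)))·exp(−(5.4−5.54)²/(2·0.96²)) = 0.415565·exp(-0.01063) = 0.411169
Prior × likelihood for each component:
  P(Z=I)·f_I = 0.26 × 0.372328 = 0.0968053
  P(Z=II)·f_II = 0.74 × 0.411169 = 0.304265
Denominator: 0.0968053 + 0.304265 = 0.401071
Responsibility of Type I: 0.0968053 / 0.401071 ≈ 0.2414

0.2414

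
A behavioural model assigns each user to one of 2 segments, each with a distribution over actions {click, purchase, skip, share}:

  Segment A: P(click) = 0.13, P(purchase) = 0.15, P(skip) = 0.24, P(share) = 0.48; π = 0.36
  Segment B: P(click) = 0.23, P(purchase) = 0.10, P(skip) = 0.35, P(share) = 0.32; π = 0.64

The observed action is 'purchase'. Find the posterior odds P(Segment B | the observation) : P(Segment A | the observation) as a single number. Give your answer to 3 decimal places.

The posterior odds equal the prior odds times the likelihood ratio: (π_i/π_j)·(f_i(x)/f_j(x)).
Categorical probabilities:
  f_A = 0.15
  f_B = 0.1
Odds = (0.64/0.36) × (0.1/0.15) = 1.77778 × 0.666667 ≈ 1.185

1.185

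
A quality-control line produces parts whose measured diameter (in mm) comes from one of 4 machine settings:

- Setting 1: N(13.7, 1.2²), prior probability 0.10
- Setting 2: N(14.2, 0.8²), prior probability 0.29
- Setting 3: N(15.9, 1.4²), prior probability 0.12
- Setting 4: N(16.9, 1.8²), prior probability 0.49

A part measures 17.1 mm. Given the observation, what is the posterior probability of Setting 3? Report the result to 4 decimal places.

Posterior ∝ prior × likelihood, so P(k | x) ∝ w_k f_k(x); normalise over all components.
Evaluate each component's likelihood at the observed value:
  L_1 = 0.00600508
  L_2 = 0.000698827
  L_3 = 0.197354
  L_4 = 0.220271
Weight by the priors:
  w_1·L_1 = 0.10 × 0.00600508 = 0.000600508
  w_2·L_2 = 0.29 × 0.000698827 = 0.00020266
  w_3·L_3 = 0.12 × 0.197354 = 0.0236824
  w_4·L_4 = 0.49 × 0.220271 = 0.107933
Evidence: 0.000600508 + 0.00020266 + 0.0236824 + 0.107933 = 0.132418
Responsibility of Setting 3: 0.0236824 / 0.132418 ≈ 0.1788

0.1788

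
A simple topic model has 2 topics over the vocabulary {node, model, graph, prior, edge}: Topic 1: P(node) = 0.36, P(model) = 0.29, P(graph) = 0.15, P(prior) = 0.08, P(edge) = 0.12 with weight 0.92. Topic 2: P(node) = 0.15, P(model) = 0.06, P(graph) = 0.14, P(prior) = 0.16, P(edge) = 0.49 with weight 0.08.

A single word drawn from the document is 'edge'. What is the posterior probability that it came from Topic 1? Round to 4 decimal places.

0.7380

P(component k | x) = P(Z=k)·f_k(x) / marginal(x), where marginal(x) = Σ_j P(Z=j)·f_j(x).
Categorical probabilities:
  f_1 = 0.12
  f_2 = 0.49
Multiply by the mixture weights:
  P(Z=1)·f_1 = 0.92 × 0.12 = 0.1104
  P(Z=2)·f_2 = 0.08 × 0.49 = 0.0392
Denominator: 0.1104 + 0.0392 = 0.1496
Responsibility of Topic 1: 0.1104 / 0.1496 ≈ 0.7380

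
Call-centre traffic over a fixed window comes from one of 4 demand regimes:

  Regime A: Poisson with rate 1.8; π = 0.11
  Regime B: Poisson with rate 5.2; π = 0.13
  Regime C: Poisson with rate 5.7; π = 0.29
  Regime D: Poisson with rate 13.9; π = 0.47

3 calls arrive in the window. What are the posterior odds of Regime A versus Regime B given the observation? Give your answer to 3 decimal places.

1.052

Only the two components matter; the odds are (π_i f_i(x)) / (π_j f_j(x)).
Component likelihoods at x = 3 calls:
  p_A = 0.160671
  p_B = 0.129279
  p_C = 0.103275
  p_D = 0.000411339
Posterior odds = (π_A·p_A) / (π_B·p_B) = (0.11·0.160671) / (0.13·0.129279) = 0.0176738 / 0.0168063 ≈ 1.052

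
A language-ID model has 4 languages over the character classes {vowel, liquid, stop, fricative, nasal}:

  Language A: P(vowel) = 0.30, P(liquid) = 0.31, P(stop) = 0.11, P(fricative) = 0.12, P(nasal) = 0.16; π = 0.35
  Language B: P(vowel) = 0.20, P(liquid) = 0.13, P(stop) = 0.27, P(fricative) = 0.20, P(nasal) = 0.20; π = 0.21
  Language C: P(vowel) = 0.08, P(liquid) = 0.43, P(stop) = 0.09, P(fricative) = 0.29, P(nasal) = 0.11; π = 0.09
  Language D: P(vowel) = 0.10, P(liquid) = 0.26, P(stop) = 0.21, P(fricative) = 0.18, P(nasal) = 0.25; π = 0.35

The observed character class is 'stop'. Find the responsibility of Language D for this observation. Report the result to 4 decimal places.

0.4157

By Bayes' theorem, P(k | x) = π_k f_k(x) / Σ_j π_j f_j(x).
Evaluate each component's likelihood at the observed value:
  L_A = P(stop | comp) = 0.11
  L_B = P(stop | comp) = 0.27
  L_C = P(stop | comp) = 0.09
  L_D = P(stop | comp) = 0.21
Prior × likelihood for each component:
  π_A·L_A = 0.35 × 0.11 = 0.0385
  π_B·L_B = 0.21 × 0.27 = 0.0567
  π_C·L_C = 0.09 × 0.09 = 0.0081
  π_D·L_D = 0.35 × 0.21 = 0.0735
Denominator: 0.0385 + 0.0567 + 0.0081 + 0.0735 = 0.1768
So the posterior for Language D is 0.0735 / 0.1768 ≈ 0.4157.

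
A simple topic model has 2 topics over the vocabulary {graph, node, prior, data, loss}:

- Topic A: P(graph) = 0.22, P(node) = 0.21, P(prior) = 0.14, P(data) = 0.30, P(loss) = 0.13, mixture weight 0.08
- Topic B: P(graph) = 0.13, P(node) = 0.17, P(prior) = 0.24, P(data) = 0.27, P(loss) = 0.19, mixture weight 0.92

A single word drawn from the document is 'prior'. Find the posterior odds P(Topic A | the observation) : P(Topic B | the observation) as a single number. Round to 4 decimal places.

Only the two components matter; the odds are (P(Z=i) f_i(x)) / (P(Z=j) f_j(x)).
Categorical probabilities:
  f_A = P(prior | comp) = 0.14
  f_B = P(prior | comp) = 0.24
Odds = (0.08/0.92) × (0.14/0.24) = 0.0869565 × 0.583333 ≈ 0.0507

0.0507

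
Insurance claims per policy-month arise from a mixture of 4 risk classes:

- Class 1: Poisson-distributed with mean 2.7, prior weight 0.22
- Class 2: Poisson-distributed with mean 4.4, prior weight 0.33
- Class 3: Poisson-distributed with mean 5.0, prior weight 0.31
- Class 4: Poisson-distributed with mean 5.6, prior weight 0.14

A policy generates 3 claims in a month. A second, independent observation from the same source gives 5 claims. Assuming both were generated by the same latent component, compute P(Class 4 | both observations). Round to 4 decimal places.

0.1080

By Bayes' theorem, P(k | x) = π_k f_k(x) / Σ_j π_j f_j(x).
Since both observations come from the same component, the likelihood for component k is f_k(x₁)·f_k(x₂).
  L_1 = [e^(−2.7)·2.7^3/3! = 0.220468] × [0.0803605] = 0.0177169
  L_2 = [e^(−4.4)·4.4^3/3! = 0.174305] × [0.168728] = 0.0294102
  L_3 = [e^(−5.0)·5.0^3/3! = 0.140374] × [0.175467] = 0.024631
  L_4 = [e^(−5.6)·5.6^3/3! = 0.108234] × [0.169711] = 0.0183685
Unnormalised posteriors:
  π_1·L_1 = 0.22 × 0.0177169 = 0.00389772
  π_2·L_2 = 0.33 × 0.0294102 = 0.00970535
  π_3·L_3 = 0.31 × 0.024631 = 0.00763562
  π_4·L_4 = 0.14 × 0.0183685 = 0.00257159
Marginal: 0.00389772 + 0.00970535 + 0.00763562 + 0.00257159 = 0.0238103
P(Class 4 | x₁,x₂) = 0.00257159 / 0.0238103 ≈ 0.1080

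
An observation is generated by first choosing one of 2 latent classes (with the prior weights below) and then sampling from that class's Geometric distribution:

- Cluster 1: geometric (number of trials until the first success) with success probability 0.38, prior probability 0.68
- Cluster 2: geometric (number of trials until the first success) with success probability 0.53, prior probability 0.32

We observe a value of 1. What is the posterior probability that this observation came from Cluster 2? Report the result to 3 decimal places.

0.396

P(component k | x) = π_k·f_k(x) / marginal(x), where marginal(x) = Σ_j π_j·f_j(x).
Component likelihoods at x = 1:
  f_1 = 0.38
  f_2 = 0.53
Prior × likelihood for each component:
  π_1·f_1 = 0.68 × 0.38 = 0.2584
  π_2·f_2 = 0.32 × 0.53 = 0.1696
Evidence: 0.2584 + 0.1696 = 0.428
P(Cluster 2 | 1) ≈ 0.396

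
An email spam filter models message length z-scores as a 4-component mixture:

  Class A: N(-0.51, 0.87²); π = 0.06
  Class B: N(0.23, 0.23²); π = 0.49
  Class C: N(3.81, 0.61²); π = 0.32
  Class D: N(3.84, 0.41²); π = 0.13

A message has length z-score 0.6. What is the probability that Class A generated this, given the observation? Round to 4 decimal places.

0.0497

P(component k | x) = P(Z=k)·f_k(x) / marginal(x), where marginal(x) = Σ_j P(Z=j)·f_j(x).
Component likelihoods at x = 0.6:
  L_A = 0.203195
  L_B = 0.475583
  L_C = 6.34444e-07
  L_D = 2.67669e-14
Unnormalised posteriors:
  P(Z=A)·L_A = 0.06 × 0.203195 = 0.0121917
  P(Z=B)·L_B = 0.49 × 0.475583 = 0.233036
  P(Z=C)·L_C = 0.32 × 6.34444e-07 = 2.03022e-07
  P(Z=D)·L_D = 0.13 × 2.67669e-14 = 3.47969e-15
Denominator: 0.0121917 + 0.233036 + 2.03022e-07 + 3.47969e-15 = 0.245228
Responsibility of Class A: 0.0121917 / 0.245228 ≈ 0.0497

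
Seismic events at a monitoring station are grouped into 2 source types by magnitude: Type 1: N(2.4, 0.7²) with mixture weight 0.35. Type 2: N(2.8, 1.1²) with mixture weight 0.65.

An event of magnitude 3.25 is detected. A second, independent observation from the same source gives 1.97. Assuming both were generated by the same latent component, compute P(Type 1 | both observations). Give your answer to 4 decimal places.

The responsibility of component k is P(Z=k) f_k(x) divided by Σ_j P(Z=j) f_j(x).
Since both observations come from the same component, the likelihood for component k is f_k(x₁)·f_k(x₂).
  f_1 = [0.272666] × [0.471924] = 0.128678
  f_2 = [0.333562] × [0.272827] = 0.0910047
Weight by the priors:
  P(Z=1)·f_1 = 0.35 × 0.128678 = 0.0450371
  P(Z=2)·f_2 = 0.65 × 0.0910047 = 0.059153
Marginal: 0.0450371 + 0.059153 = 0.10419
P(Type 1 | x₁, x₂) = 0.0450371 / 0.10419 ≈ 0.4323

0.4323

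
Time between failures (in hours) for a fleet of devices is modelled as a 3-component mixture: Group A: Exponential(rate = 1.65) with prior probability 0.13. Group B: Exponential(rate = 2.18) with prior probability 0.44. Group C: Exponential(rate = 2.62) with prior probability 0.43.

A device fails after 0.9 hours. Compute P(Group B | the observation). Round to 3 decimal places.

Posterior ∝ prior × likelihood, so P(k | x) ∝ π_k f_k(x); normalise over all components.
Exponential densities:
  f_A = 1.65·e^(−1.65·0.9) = 1.65·e^(−1.4850) = 0.373729
  f_B = 2.18·e^(−2.18·0.9) = 2.18·e^(−1.9620) = 0.306458
  f_C = 2.62·e^(−2.62·0.9) = 2.62·e^(−2.3580) = 0.247876
Prior × likelihood for each component:
  π_A·f_A = 0.13 × 0.373729 = 0.0485848
  π_B·f_B = 0.44 × 0.306458 = 0.134841
  π_C·f_C = 0.43 × 0.247876 = 0.106587
Denominator: 0.0485848 + 0.134841 + 0.106587 = 0.290013
P(Group B | 0.9 hours) ≈ 0.465

0.465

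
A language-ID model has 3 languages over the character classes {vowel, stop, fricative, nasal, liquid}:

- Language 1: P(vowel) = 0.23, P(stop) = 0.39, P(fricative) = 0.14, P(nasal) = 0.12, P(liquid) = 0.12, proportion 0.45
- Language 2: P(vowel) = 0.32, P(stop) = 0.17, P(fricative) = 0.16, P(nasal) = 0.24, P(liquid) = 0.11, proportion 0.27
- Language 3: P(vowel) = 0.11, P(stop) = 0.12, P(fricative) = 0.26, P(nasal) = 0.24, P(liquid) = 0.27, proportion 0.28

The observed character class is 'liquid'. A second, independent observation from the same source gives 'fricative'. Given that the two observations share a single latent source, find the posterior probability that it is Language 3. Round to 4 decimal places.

By Bayes' theorem, P(k | x) = P(Z=k) f_k(x) / Σ_j P(Z=j) f_j(x).
Since both observations come from the same component, the likelihood for component k is f_k(x₁)·f_k(x₂).
  f_1 = [0.12] × [0.14] = 0.0168
  f_2 = [0.11] × [0.16] = 0.0176
  f_3 = [0.27] × [0.26] = 0.0702
Weight by the priors:
  P(Z=1)·f_1 = 0.45 × 0.0168 = 0.00756
  P(Z=2)·f_2 = 0.27 × 0.0176 = 0.004752
  P(Z=3)·f_3 = 0.28 × 0.0702 = 0.019656
Denominator: 0.00756 + 0.004752 + 0.019656 = 0.031968
Responsibility of Language 3: 0.019656 / 0.031968 ≈ 0.6149

0.6149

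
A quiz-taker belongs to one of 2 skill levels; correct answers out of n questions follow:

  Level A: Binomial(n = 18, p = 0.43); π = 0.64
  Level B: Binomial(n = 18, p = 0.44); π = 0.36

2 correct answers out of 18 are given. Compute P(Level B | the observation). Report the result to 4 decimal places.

0.3073

P(component k | x) = P(Z=k)·f_k(x) / marginal(x), where marginal(x) = Σ_j P(Z=j)·f_j(x).
Evaluate each component's likelihood at the observed value:
  L_A = C(18,2)·0.43^2·0.57^16 = 153·0.1849·0.000124165 = 0.00351258
  L_B = C(18,2)·0.44^2·0.56^16 = 153·0.1936·9.35424e-05 = 0.0027708
Weight by the priors:
  P(Z=A)·L_A = 0.64 × 0.00351258 = 0.00224805
  P(Z=B)·L_B = 0.36 × 0.0027708 = 0.000997488
Marginal: 0.00224805 + 0.000997488 = 0.00324554
So the posterior for Level B is 0.000997488 / 0.00324554 ≈ 0.3073.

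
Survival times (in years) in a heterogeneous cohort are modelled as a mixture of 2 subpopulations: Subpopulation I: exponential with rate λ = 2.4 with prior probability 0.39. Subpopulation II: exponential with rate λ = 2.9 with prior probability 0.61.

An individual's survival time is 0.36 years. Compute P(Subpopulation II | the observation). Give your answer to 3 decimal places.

0.612

By Bayes' theorem, P(k | x) = w_k f_k(x) / Σ_j w_j f_j(x).
Component likelihoods at x = 0.36 years:
  L_I = 2.4·e^(−2.4·0.36) = 2.4·e^(−0.8640) = 1.01153
  L_II = 2.9·e^(−2.9·0.36) = 2.9·e^(−1.0440) = 1.02093
Multiply by the mixture weights:
  w_I·L_I = 0.39 × 1.01153 = 0.394499
  w_II·L_II = 0.61 × 1.02093 = 0.622765
Marginal: 0.394499 + 0.622765 = 1.01726
P(Subpopulation II | x) = 0.622765 / 1.01726 ≈ 0.612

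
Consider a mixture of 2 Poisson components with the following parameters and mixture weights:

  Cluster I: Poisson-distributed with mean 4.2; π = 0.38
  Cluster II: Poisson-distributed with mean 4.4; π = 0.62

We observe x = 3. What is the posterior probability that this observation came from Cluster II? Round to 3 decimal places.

0.606

P(component k | x) = P(Z=k)·f_k(x) / marginal(x), where marginal(x) = Σ_j P(Z=j)·f_j(x).
Poisson probabilities:
  p_I = 0.185165
  p_II = 0.174305
Multiply by the mixture weights:
  P(Z=I)·p_I = 0.38 × 0.185165 = 0.0703628
  P(Z=II)·p_II = 0.62 × 0.174305 = 0.108069
Sum: 0.0703628 + 0.108069 = 0.178432
So the posterior for Cluster II is 0.108069 / 0.178432 ≈ 0.606.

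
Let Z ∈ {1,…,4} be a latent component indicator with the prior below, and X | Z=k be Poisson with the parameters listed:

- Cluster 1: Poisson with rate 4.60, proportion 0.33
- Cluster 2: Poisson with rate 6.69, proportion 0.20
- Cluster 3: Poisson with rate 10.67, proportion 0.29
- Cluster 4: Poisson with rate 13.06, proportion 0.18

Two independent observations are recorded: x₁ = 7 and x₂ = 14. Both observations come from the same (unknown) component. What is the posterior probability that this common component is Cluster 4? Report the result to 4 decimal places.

The responsibility of component k is π_k f_k(x) divided by Σ_j π_j f_j(x).
Since both observations come from the same component, the likelihood for component k is f_k(x₁)·f_k(x₂).
  p_1 = [e^(−4.60)·4.60^7/7! = 0.08692] × [0.000219001] = 1.90356e-05
  p_2 = [e^(−6.69)·6.69^7/7! = 0.147952] × [0.00513012] = 0.000759013
  p_3 = [e^(−10.67)·10.67^7/7! = 0.0725769] × [0.066065] = 0.00479479
  p_4 = [e^(−13.06)·13.06^7/7! = 0.0273707] × [0.102544] = 0.0028067
Multiply by the mixture weights:
  π_1·p_1 = 0.33 × 1.90356e-05 = 6.28174e-06
  π_2·p_2 = 0.20 × 0.000759013 = 0.000151803
  π_3·p_3 = 0.29 × 0.00479479 = 0.00139049
  π_4·p_4 = 0.18 × 0.0028067 = 0.000505206
Evidence: 6.28174e-06 + 0.000151803 + 0.00139049 + 0.000505206 = 0.00205378
P(Cluster 4 | x₁,x₂) = 0.000505206 / 0.00205378 ≈ 0.2460

0.2460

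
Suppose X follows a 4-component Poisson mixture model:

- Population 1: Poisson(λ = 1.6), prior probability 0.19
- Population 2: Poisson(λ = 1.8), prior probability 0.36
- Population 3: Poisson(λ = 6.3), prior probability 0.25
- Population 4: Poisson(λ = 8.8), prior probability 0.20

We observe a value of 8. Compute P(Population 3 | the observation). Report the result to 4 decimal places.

P(component k | x) = w_k·f_k(x) / marginal(x), where marginal(x) = Σ_j w_j·f_j(x).
Poisson probabilities:
  f_1 = 0.000215064
  f_2 = 0.000451783
  f_3 = 0.113018
  f_4 = 0.134446
Weight by the priors:
  w_1·f_1 = 0.19 × 0.000215064 = 4.08622e-05
  w_2·f_2 = 0.36 × 0.000451783 = 0.000162642
  w_3·f_3 = 0.25 × 0.113018 = 0.0282546
  w_4·f_4 = 0.20 × 0.134446 = 0.0268893
Normaliser: 4.08622e-05 + 0.000162642 + 0.0282546 + 0.0268893 = 0.0553474
P(Population 3 | x) ≈ 0.5105

0.5105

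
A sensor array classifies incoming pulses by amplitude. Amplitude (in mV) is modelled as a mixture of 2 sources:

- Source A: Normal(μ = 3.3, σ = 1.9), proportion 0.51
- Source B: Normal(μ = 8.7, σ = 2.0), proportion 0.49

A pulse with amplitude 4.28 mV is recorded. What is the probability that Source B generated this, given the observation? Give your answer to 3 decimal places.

0.083

P(component k | x) = π_k·f_k(x) / marginal(x), where marginal(x) = Σ_j π_j·f_j(x).
Evaluate each component's likelihood at the observed value:
  p_A = (1/(1.9·√(2π)))·exp(−(4.28−3.3)²/(2·1.9²)) = 0.209970·exp(-0.13302) = 0.183818
  p_B = (1/(2.0·√(2π)))·exp(−(4.28−8.7)²/(2·2.0²)) = 0.199471·exp(-2.44205) = 0.0173505
Prior × likelihood for each component:
  π_A·p_A = 0.51 × 0.183818 = 0.0937469
  π_B·p_B = 0.49 × 0.0173505 = 0.00850173
Sum: 0.0937469 + 0.00850173 = 0.102249
Responsibility of Source B: 0.00850173 / 0.102249 ≈ 0.083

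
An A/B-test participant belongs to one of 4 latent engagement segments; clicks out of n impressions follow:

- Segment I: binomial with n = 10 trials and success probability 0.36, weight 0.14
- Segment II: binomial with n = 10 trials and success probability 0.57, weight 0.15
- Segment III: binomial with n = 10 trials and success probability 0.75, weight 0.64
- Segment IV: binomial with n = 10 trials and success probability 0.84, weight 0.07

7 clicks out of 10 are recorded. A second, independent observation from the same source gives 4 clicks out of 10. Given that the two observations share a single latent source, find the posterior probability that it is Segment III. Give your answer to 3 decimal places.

The responsibility of component k is π_k f_k(x) divided by Σ_j π_j f_j(x).
Since both observations come from the same component, the likelihood for component k is f_k(x₁)·f_k(x₂).
  L_I = [0.0246512] × [0.242387] = 0.00597514
  L_II = [0.186514] × [0.140129] = 0.0261361
  L_III = [0.250282] × [0.016222] = 0.00406008
  L_IV = [0.145043] × [0.00175411] = 0.000254421
Weight by the priors:
  π_I·L_I = 0.14 × 0.00597514 = 0.000836519
  π_II·L_II = 0.15 × 0.0261361 = 0.00392041
  π_III·L_III = 0.64 × 0.00406008 = 0.00259845
  π_IV·L_IV = 0.07 × 0.000254421 = 1.78095e-05
Normaliser: 0.000836519 + 0.00392041 + 0.00259845 + 1.78095e-05 = 0.00737319
So the posterior for Segment III is 0.00259845 / 0.00737319 ≈ 0.352.

0.352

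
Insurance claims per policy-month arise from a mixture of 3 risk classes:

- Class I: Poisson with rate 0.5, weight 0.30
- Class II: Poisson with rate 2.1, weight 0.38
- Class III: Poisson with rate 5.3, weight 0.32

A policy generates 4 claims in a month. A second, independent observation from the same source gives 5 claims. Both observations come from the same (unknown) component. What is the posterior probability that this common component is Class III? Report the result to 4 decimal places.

P(component k | x) = π_k·f_k(x) / marginal(x), where marginal(x) = Σ_j π_j·f_j(x).
Since both observations come from the same component, the likelihood for component k is f_k(x₁)·f_k(x₂).
  L_I = [e^(−0.5)·0.5^4/4! = 0.00157951] × [0.000157951] = 2.49484e-07
  L_II = [e^(−2.1)·2.1^4/4! = 0.099231] × [0.041677] = 0.00413566
  L_III = [e^(−5.3)·5.3^4/4! = 0.164109] × [0.173955] = 0.0285475
Unnormalised posteriors:
  π_I·L_I = 0.30 × 2.49484e-07 = 7.48453e-08
  π_II·L_II = 0.38 × 0.00413566 = 0.00157155
  π_III·L_III = 0.32 × 0.0285475 = 0.00913522
Evidence: 7.48453e-08 + 0.00157155 + 0.00913522 = 0.0107068
P(Class III | data) = 0.00913522 / 0.0107068 ≈ 0.8532

0.8532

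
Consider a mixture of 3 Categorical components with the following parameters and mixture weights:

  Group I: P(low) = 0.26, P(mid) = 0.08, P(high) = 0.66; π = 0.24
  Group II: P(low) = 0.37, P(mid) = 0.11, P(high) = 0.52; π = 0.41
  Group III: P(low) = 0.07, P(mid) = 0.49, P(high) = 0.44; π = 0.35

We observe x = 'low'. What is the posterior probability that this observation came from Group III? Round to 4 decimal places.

0.1027

Posterior ∝ prior × likelihood, so P(k | x) ∝ w_k f_k(x); normalise over all components.
Categorical probabilities:
  p_I = P(low | comp) = 0.26
  p_II = P(low | comp) = 0.37
  p_III = P(low | comp) = 0.07
Unnormalised posteriors:
  w_I·p_I = 0.24 × 0.26 = 0.0624
  w_II·p_II = 0.41 × 0.37 = 0.1517
  w_III·p_III = 0.35 × 0.07 = 0.0245
Normaliser: 0.0624 + 0.1517 + 0.0245 = 0.2386
P(Group III | data) ≈ 0.1027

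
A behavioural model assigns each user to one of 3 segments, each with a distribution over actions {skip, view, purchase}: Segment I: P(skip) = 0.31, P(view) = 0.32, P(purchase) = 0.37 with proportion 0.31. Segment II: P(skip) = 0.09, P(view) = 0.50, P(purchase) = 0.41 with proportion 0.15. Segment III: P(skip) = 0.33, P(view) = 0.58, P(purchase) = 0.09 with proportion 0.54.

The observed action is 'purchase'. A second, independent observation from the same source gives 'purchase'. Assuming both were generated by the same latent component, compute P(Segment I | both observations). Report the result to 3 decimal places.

Apply Bayes' rule: the posterior for each component is proportional to its prior times its likelihood at x.
Since both observations come from the same component, the likelihood for component k is f_k(x₁)·f_k(x₂).
  p_I = [P(purchase | comp) = 0.37] × [0.37] = 0.1369
  p_II = [P(purchase | comp) = 0.41] × [0.41] = 0.1681
  p_III = [P(purchase | comp) = 0.09] × [0.09] = 0.0081
Weight by the priors:
  π_I·p_I = 0.31 × 0.1369 = 0.042439
  π_II·p_II = 0.15 × 0.1681 = 0.025215
  π_III·p_III = 0.54 × 0.0081 = 0.004374
Normaliser: 0.042439 + 0.025215 + 0.004374 = 0.072028
Responsibility of Segment I: 0.042439 / 0.072028 ≈ 0.589

0.589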